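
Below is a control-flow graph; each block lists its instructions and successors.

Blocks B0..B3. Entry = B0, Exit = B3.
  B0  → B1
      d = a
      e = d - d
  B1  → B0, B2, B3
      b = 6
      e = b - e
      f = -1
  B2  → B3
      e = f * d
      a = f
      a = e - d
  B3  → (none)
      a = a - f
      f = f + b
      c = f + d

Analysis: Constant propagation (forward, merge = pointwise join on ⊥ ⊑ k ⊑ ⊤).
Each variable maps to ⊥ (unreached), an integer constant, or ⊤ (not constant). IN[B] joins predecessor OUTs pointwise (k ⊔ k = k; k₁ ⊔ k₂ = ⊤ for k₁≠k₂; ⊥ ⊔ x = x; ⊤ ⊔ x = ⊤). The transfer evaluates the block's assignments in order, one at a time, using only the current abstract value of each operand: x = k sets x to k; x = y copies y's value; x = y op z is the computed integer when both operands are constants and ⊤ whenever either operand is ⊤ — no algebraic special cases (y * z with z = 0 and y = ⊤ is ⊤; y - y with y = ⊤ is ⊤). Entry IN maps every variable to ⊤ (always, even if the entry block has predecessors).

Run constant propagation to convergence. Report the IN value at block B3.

Answer: {a: ⊤, b: 6, c: ⊤, d: ⊤, e: ⊤, f: -1}

Derivation:
Fixpoint table:
  B0:  IN=(all ⊤)  OUT=(all ⊤)
  B1:  IN=(all ⊤)  OUT={b:6, f:-1; rest ⊤}
  B2:  IN={b:6, f:-1; rest ⊤}  OUT={b:6, f:-1; rest ⊤}
  B3:  IN={b:6, f:-1; rest ⊤}  OUT={b:6, f:5; rest ⊤}

Merge at B3: IN[B3] = OUT[B1] ⊔ OUT[B2] = {a: ⊤, b: 6, c: ⊤, d: ⊤, e: ⊤, f: -1}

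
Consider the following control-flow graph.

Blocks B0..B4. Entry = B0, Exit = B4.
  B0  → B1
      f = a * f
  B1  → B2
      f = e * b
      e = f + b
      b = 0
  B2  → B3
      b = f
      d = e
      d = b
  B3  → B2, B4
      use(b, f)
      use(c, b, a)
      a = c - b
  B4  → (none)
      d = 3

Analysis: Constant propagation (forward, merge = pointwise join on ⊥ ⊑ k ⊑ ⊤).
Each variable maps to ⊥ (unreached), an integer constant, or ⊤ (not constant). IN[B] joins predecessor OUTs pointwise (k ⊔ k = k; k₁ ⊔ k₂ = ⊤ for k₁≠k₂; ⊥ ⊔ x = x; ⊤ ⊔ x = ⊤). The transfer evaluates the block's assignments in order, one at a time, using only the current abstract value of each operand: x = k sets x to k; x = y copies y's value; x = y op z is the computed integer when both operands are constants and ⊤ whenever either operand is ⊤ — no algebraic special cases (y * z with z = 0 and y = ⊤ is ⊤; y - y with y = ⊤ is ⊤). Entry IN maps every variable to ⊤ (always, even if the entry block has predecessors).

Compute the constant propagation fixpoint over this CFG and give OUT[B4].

Answer: {a: ⊤, b: ⊤, c: ⊤, d: 3, e: ⊤, f: ⊤}

Trace:
Fixpoint table:
  B0:  IN=(all ⊤)  OUT=(all ⊤)
  B1:  IN=(all ⊤)  OUT={b:0; rest ⊤}
  B2:  IN=(all ⊤)  OUT=(all ⊤)
  B3:  IN=(all ⊤)  OUT=(all ⊤)
  B4:  IN=(all ⊤)  OUT={d:3; rest ⊤}

Merge at B4: IN[B4] = OUT[B3] = {a: ⊤, b: ⊤, c: ⊤, d: ⊤, e: ⊤, f: ⊤}
Applying B4's transfer function to that IN value gives OUT[B4] (row B4 above).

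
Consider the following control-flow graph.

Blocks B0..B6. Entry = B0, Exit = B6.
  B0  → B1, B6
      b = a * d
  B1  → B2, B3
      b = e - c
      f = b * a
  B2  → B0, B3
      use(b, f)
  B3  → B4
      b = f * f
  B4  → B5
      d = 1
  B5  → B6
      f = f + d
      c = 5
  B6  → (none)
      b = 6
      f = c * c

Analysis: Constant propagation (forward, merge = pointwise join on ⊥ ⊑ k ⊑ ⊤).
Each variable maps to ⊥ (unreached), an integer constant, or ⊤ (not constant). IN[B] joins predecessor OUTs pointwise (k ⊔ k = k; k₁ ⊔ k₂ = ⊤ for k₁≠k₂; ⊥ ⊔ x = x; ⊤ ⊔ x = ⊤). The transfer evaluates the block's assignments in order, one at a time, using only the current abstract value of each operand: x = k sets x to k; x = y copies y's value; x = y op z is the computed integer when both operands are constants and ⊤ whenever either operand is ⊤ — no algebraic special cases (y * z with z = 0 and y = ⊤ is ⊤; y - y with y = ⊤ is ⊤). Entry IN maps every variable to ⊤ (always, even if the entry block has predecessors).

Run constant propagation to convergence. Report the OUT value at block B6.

Answer: {a: ⊤, b: 6, c: ⊤, d: ⊤, e: ⊤, f: ⊤}

Working:
Fixpoint table:
  B0: | IN=(all ⊤) | OUT=(all ⊤)
  B1: | IN=(all ⊤) | OUT=(all ⊤)
  B2: | IN=(all ⊤) | OUT=(all ⊤)
  B3: | IN=(all ⊤) | OUT=(all ⊤)
  B4: | IN=(all ⊤) | OUT={d:1; rest ⊤}
  B5: | IN={d:1; rest ⊤} | OUT={c:5, d:1; rest ⊤}
  B6: | IN=(all ⊤) | OUT={b:6; rest ⊤}

Merge at B6: IN[B6] = OUT[B0] ⊔ OUT[B5] = {a: ⊤, b: ⊤, c: ⊤, d: ⊤, e: ⊤, f: ⊤}
Applying B6's transfer function to that IN value gives OUT[B6] (row B6 above).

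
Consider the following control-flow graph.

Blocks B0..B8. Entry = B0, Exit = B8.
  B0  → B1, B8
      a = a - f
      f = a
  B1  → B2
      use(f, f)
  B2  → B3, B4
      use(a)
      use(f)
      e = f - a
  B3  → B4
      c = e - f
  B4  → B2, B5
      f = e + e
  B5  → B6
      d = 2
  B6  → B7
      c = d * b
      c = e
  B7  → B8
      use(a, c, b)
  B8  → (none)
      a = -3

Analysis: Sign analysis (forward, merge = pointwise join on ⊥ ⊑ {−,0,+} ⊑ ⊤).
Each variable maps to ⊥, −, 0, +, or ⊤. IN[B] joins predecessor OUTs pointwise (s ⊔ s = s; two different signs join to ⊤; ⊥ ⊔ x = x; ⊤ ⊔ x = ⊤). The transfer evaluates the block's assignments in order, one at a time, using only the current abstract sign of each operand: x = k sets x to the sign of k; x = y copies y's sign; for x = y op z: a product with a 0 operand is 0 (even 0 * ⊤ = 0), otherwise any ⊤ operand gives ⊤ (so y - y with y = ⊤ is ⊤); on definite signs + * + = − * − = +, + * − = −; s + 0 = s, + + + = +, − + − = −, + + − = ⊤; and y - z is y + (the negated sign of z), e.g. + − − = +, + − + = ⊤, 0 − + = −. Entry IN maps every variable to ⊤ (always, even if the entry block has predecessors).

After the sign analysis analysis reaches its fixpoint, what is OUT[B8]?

Converged values:
  B0:   IN=(all ⊤)   OUT=(all ⊤)
  B1:   IN=(all ⊤)   OUT=(all ⊤)
  B2:   IN=(all ⊤)   OUT=(all ⊤)
  B3:   IN=(all ⊤)   OUT=(all ⊤)
  B4:   IN=(all ⊤)   OUT=(all ⊤)
  B5:   IN=(all ⊤)   OUT={d:+; rest ⊤}
  B6:   IN={d:+; rest ⊤}   OUT={d:+; rest ⊤}
  B7:   IN={d:+; rest ⊤}   OUT={d:+; rest ⊤}
  B8:   IN=(all ⊤)   OUT={a:-; rest ⊤}

Merge at B8: IN[B8] = OUT[B0] ⊔ OUT[B7] = {a: ⊤, b: ⊤, c: ⊤, d: ⊤, e: ⊤, f: ⊤}
Applying B8's transfer function to that IN value gives OUT[B8] (row B8 above).

Answer: {a: -, b: ⊤, c: ⊤, d: ⊤, e: ⊤, f: ⊤}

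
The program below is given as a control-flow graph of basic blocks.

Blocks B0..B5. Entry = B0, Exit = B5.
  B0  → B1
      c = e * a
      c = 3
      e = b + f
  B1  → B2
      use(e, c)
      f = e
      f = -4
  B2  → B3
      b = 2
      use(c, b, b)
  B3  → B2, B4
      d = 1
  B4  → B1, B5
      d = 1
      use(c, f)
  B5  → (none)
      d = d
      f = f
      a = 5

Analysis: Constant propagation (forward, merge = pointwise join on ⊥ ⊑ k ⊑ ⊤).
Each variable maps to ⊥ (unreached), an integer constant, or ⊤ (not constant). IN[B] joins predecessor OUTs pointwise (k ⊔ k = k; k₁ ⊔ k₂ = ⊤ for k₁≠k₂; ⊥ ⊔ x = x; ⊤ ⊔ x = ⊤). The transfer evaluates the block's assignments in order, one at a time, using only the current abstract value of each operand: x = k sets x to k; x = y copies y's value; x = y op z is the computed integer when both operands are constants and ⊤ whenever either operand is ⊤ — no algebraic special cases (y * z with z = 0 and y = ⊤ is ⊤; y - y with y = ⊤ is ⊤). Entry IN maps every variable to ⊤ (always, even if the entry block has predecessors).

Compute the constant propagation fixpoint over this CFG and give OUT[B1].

Per-block solution:
  B0: | IN=(all ⊤) | OUT={c:3; rest ⊤}
  B1: | IN={c:3; rest ⊤} | OUT={c:3, f:-4; rest ⊤}
  B2: | IN={c:3, f:-4; rest ⊤} | OUT={b:2, c:3, f:-4; rest ⊤}
  B3: | IN={b:2, c:3, f:-4; rest ⊤} | OUT={b:2, c:3, d:1, f:-4; rest ⊤}
  B4: | IN={b:2, c:3, d:1, f:-4; rest ⊤} | OUT={b:2, c:3, d:1, f:-4; rest ⊤}
  B5: | IN={b:2, c:3, d:1, f:-4; rest ⊤} | OUT={a:5, b:2, c:3, d:1, f:-4; rest ⊤}

Merge at B1: IN[B1] = OUT[B0] ⊔ OUT[B4] = {a: ⊤, b: ⊤, c: 3, d: ⊤, e: ⊤, f: ⊤}
Applying B1's transfer function to that IN value gives OUT[B1] (row B1 above).

Answer: {a: ⊤, b: ⊤, c: 3, d: ⊤, e: ⊤, f: -4}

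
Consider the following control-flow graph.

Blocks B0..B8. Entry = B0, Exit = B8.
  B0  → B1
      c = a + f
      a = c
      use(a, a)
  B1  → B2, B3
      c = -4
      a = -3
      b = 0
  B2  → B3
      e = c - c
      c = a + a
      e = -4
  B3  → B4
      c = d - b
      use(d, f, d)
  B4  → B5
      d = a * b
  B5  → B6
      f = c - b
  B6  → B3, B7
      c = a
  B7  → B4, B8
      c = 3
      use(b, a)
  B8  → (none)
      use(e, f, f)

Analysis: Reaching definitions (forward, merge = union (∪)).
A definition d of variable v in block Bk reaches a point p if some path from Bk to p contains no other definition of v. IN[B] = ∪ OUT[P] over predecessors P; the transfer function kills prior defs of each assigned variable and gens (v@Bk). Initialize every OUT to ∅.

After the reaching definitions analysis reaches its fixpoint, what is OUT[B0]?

Per-block solution:
  B0: | IN={} | OUT={a@B0, c@B0}
  B1: | IN={a@B0, c@B0} | OUT={a@B1, b@B1, c@B1}
  B2: | IN={a@B1, b@B1, c@B1} | OUT={a@B1, b@B1, c@B2, e@B2}
  B3: | IN={a@B1, b@B1, c@B1, c@B2, c@B6, d@B4, e@B2, f@B5} | OUT={a@B1, b@B1, c@B3, d@B4, e@B2, f@B5}
  B4: | IN={a@B1, b@B1, c@B3, c@B7, d@B4, e@B2, f@B5} | OUT={a@B1, b@B1, c@B3, c@B7, d@B4, e@B2, f@B5}
  B5: | IN={a@B1, b@B1, c@B3, c@B7, d@B4, e@B2, f@B5} | OUT={a@B1, b@B1, c@B3, c@B7, d@B4, e@B2, f@B5}
  B6: | IN={a@B1, b@B1, c@B3, c@B7, d@B4, e@B2, f@B5} | OUT={a@B1, b@B1, c@B6, d@B4, e@B2, f@B5}
  B7: | IN={a@B1, b@B1, c@B6, d@B4, e@B2, f@B5} | OUT={a@B1, b@B1, c@B7, d@B4, e@B2, f@B5}
  B8: | IN={a@B1, b@B1, c@B7, d@B4, e@B2, f@B5} | OUT={a@B1, b@B1, c@B7, d@B4, e@B2, f@B5}

B0 is the boundary node: IN[B0] = {}
Applying B0's transfer function to that IN value gives OUT[B0] (row B0 above).

Answer: {a@B0, c@B0}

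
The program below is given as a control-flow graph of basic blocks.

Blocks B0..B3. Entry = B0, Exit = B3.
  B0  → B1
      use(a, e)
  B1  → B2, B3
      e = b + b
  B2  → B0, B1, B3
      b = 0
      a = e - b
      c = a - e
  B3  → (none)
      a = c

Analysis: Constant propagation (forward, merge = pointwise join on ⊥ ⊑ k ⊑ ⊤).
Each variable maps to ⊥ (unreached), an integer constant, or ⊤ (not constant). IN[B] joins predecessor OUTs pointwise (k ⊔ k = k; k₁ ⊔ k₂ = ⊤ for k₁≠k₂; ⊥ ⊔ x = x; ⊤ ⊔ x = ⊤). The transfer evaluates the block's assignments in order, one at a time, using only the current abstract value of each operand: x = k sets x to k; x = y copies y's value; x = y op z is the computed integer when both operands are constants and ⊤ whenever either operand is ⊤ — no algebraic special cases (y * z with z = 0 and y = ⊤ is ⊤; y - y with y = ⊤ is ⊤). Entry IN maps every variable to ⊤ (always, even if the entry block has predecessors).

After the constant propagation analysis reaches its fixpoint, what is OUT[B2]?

Answer: {a: ⊤, b: 0, c: ⊤, d: ⊤, e: ⊤, f: ⊤}

Working:
Per-block solution:
  B0: | IN=(all ⊤) | OUT=(all ⊤)
  B1: | IN=(all ⊤) | OUT=(all ⊤)
  B2: | IN=(all ⊤) | OUT={b:0; rest ⊤}
  B3: | IN=(all ⊤) | OUT=(all ⊤)

Merge at B2: IN[B2] = OUT[B1] = {a: ⊤, b: ⊤, c: ⊤, d: ⊤, e: ⊤, f: ⊤}
Applying B2's transfer function to that IN value gives OUT[B2] (row B2 above).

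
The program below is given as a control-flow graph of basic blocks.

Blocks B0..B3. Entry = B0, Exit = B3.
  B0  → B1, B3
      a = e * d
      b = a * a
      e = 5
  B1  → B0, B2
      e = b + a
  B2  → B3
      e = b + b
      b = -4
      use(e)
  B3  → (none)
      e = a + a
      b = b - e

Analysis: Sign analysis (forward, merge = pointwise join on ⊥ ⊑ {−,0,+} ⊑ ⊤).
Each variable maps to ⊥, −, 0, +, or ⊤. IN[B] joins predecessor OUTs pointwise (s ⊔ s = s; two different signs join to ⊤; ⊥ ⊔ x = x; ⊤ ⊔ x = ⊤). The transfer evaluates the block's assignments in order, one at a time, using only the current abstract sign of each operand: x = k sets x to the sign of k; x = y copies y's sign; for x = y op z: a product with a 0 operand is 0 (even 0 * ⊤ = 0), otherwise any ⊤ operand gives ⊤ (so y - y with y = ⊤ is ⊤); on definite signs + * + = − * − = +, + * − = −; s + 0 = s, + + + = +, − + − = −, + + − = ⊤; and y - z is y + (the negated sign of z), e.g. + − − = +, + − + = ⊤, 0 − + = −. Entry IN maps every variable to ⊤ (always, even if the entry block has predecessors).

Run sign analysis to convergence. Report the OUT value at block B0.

Fixpoint table:
  B0:   IN=(all ⊤)   OUT={e:+; rest ⊤}
  B1:   IN={e:+; rest ⊤}   OUT=(all ⊤)
  B2:   IN=(all ⊤)   OUT={b:-; rest ⊤}
  B3:   IN=(all ⊤)   OUT=(all ⊤)

Merge at B0 (entry node, so the boundary value (all ⊤) is joined with the incoming edge(s)): IN[B0] = (all ⊤) ⊔ OUT[B1] = {a: ⊤, b: ⊤, c: ⊤, d: ⊤, e: ⊤, f: ⊤}
Applying B0's transfer function to that IN value gives OUT[B0] (row B0 above).

Answer: {a: ⊤, b: ⊤, c: ⊤, d: ⊤, e: +, f: ⊤}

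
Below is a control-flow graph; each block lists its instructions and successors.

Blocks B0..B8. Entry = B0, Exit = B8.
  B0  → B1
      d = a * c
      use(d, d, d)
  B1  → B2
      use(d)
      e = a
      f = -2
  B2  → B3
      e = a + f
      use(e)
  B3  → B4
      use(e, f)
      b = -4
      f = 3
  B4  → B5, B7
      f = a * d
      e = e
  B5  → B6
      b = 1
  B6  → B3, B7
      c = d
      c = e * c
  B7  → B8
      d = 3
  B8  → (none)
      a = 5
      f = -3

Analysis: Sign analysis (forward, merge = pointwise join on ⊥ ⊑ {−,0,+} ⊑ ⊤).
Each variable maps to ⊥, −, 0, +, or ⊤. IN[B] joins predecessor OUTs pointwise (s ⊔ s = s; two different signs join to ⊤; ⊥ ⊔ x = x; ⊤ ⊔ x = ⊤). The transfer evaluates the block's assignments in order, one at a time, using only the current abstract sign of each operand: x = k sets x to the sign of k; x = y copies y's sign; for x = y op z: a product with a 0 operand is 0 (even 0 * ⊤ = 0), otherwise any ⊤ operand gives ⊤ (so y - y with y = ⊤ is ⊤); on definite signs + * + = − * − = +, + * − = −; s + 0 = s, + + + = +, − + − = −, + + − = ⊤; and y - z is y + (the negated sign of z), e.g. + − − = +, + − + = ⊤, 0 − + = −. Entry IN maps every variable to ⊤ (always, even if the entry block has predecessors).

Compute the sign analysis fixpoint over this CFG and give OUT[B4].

Converged values:
  B0:  IN=(all ⊤)  OUT=(all ⊤)
  B1:  IN=(all ⊤)  OUT={f:-; rest ⊤}
  B2:  IN={f:-; rest ⊤}  OUT={f:-; rest ⊤}
  B3:  IN=(all ⊤)  OUT={b:-, f:+; rest ⊤}
  B4:  IN={b:-, f:+; rest ⊤}  OUT={b:-; rest ⊤}
  B5:  IN={b:-; rest ⊤}  OUT={b:+; rest ⊤}
  B6:  IN={b:+; rest ⊤}  OUT={b:+; rest ⊤}
  B7:  IN=(all ⊤)  OUT={d:+; rest ⊤}
  B8:  IN={d:+; rest ⊤}  OUT={a:+, d:+, f:-; rest ⊤}

Merge at B4: IN[B4] = OUT[B3] = {a: ⊤, b: -, c: ⊤, d: ⊤, e: ⊤, f: +}
Applying B4's transfer function to that IN value gives OUT[B4] (row B4 above).

Answer: {a: ⊤, b: -, c: ⊤, d: ⊤, e: ⊤, f: ⊤}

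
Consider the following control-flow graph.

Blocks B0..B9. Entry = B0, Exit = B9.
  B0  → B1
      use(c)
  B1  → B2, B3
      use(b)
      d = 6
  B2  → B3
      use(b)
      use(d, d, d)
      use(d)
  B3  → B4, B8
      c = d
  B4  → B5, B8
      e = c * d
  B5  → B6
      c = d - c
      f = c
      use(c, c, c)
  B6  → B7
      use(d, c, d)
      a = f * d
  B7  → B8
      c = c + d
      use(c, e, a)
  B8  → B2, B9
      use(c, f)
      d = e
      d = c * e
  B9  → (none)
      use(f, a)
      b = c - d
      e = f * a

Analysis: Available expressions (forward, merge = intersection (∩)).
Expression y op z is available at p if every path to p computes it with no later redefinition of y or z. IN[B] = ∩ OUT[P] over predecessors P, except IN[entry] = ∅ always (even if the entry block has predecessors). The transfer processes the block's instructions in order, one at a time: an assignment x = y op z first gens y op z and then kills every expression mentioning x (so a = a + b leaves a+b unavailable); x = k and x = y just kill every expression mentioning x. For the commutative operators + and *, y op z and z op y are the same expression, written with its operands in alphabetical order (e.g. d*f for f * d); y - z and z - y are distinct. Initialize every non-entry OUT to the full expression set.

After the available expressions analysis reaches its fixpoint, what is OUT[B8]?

Answer: {c*e}

Derivation:
Converged values:
  B0: | IN={} | OUT={}
  B1: | IN={} | OUT={}
  B2: | IN={} | OUT={}
  B3: | IN={} | OUT={}
  B4: | IN={} | OUT={c*d}
  B5: | IN={c*d} | OUT={}
  B6: | IN={} | OUT={d*f}
  B7: | IN={d*f} | OUT={d*f}
  B8: | IN={} | OUT={c*e}
  B9: | IN={c*e} | OUT={a*f, c-d}

Merge at B8: IN[B8] = OUT[B3] ∩ OUT[B4] ∩ OUT[B7] = {}
Applying B8's transfer function to that IN value gives OUT[B8] (row B8 above).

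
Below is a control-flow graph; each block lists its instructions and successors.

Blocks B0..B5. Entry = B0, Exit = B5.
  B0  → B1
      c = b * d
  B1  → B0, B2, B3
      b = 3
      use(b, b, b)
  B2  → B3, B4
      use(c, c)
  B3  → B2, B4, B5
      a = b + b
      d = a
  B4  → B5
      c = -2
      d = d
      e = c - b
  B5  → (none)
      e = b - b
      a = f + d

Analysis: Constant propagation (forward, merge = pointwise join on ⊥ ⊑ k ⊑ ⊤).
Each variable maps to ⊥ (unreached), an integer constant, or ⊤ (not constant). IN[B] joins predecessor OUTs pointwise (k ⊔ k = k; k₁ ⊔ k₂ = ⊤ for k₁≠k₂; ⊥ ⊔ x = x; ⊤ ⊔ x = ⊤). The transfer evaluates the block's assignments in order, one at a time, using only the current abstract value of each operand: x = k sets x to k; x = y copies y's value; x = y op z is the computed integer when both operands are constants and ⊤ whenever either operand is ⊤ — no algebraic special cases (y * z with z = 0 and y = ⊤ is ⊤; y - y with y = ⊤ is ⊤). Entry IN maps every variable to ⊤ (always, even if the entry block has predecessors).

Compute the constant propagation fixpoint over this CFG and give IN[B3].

Answer: {a: ⊤, b: 3, c: ⊤, d: ⊤, e: ⊤, f: ⊤}

Trace:
Converged values:
  B0:  IN=(all ⊤)  OUT=(all ⊤)
  B1:  IN=(all ⊤)  OUT={b:3; rest ⊤}
  B2:  IN={b:3; rest ⊤}  OUT={b:3; rest ⊤}
  B3:  IN={b:3; rest ⊤}  OUT={a:6, b:3, d:6; rest ⊤}
  B4:  IN={b:3; rest ⊤}  OUT={b:3, c:-2, e:-5; rest ⊤}
  B5:  IN={b:3; rest ⊤}  OUT={b:3, e:0; rest ⊤}

Merge at B3: IN[B3] = OUT[B1] ⊔ OUT[B2] = {a: ⊤, b: 3, c: ⊤, d: ⊤, e: ⊤, f: ⊤}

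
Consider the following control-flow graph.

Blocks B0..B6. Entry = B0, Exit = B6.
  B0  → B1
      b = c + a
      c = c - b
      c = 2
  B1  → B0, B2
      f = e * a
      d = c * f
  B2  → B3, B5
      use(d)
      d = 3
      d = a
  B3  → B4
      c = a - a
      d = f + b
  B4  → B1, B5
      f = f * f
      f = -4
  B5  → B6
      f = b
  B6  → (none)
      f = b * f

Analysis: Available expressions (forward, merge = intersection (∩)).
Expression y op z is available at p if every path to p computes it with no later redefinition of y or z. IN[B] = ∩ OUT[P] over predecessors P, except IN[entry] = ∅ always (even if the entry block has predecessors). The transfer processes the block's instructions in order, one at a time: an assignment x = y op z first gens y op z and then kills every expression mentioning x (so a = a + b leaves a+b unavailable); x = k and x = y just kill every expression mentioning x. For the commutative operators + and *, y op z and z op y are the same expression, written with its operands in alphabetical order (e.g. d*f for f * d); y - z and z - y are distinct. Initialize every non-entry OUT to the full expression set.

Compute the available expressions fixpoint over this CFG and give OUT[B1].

Per-block solution:
  B0: | IN={} | OUT={}
  B1: | IN={} | OUT={a*e, c*f}
  B2: | IN={a*e, c*f} | OUT={a*e, c*f}
  B3: | IN={a*e, c*f} | OUT={a*e, a-a, b+f}
  B4: | IN={a*e, a-a, b+f} | OUT={a*e, a-a}
  B5: | IN={a*e} | OUT={a*e}
  B6: | IN={a*e} | OUT={a*e}

Merge at B1: IN[B1] = OUT[B0] ∩ OUT[B4] = {}
Applying B1's transfer function to that IN value gives OUT[B1] (row B1 above).

Answer: {a*e, c*f}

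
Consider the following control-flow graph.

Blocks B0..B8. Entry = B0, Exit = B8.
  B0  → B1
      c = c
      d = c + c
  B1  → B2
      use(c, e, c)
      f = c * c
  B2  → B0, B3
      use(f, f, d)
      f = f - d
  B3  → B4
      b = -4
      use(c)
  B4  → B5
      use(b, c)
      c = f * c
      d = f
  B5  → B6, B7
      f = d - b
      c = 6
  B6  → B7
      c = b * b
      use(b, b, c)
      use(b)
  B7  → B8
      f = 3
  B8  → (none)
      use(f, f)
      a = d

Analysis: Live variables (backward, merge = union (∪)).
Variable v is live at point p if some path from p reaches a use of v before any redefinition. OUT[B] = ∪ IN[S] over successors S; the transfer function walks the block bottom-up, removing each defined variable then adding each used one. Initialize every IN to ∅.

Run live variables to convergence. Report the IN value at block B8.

Converged values:
  B0: | IN={c, e} | OUT={c, d, e}
  B1: | IN={c, d, e} | OUT={c, d, e, f}
  B2: | IN={c, d, e, f} | OUT={c, e, f}
  B3: | IN={c, f} | OUT={b, c, f}
  B4: | IN={b, c, f} | OUT={b, d}
  B5: | IN={b, d} | OUT={b, d}
  B6: | IN={b, d} | OUT={d}
  B7: | IN={d} | OUT={d, f}
  B8: | IN={d, f} | OUT={}

B8 is the boundary node: OUT[B8] = {}
Applying B8's transfer function to that OUT value gives IN[B8] (row B8 above).

Answer: {d, f}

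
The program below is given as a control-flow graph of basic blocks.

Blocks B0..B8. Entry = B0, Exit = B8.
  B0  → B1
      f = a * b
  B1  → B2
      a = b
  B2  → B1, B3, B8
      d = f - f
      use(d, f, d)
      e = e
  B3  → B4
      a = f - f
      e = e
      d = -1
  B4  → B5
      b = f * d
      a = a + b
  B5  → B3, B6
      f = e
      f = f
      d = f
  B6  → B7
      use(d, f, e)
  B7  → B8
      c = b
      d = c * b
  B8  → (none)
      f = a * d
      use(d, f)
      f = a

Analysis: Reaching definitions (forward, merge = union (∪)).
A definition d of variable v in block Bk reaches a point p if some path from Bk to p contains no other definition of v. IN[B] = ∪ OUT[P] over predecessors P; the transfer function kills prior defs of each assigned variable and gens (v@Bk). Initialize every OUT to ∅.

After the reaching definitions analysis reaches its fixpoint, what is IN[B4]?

Per-block solution:
  B0:   IN={}   OUT={f@B0}
  B1:   IN={a@B1, d@B2, e@B2, f@B0}   OUT={a@B1, d@B2, e@B2, f@B0}
  B2:   IN={a@B1, d@B2, e@B2, f@B0}   OUT={a@B1, d@B2, e@B2, f@B0}
  B3:   IN={a@B1, a@B4, b@B4, d@B2, d@B5, e@B2, e@B3, f@B0, f@B5}   OUT={a@B3, b@B4, d@B3, e@B3, f@B0, f@B5}
  B4:   IN={a@B3, b@B4, d@B3, e@B3, f@B0, f@B5}   OUT={a@B4, b@B4, d@B3, e@B3, f@B0, f@B5}
  B5:   IN={a@B4, b@B4, d@B3, e@B3, f@B0, f@B5}   OUT={a@B4, b@B4, d@B5, e@B3, f@B5}
  B6:   IN={a@B4, b@B4, d@B5, e@B3, f@B5}   OUT={a@B4, b@B4, d@B5, e@B3, f@B5}
  B7:   IN={a@B4, b@B4, d@B5, e@B3, f@B5}   OUT={a@B4, b@B4, c@B7, d@B7, e@B3, f@B5}
  B8:   IN={a@B1, a@B4, b@B4, c@B7, d@B2, d@B7, e@B2, e@B3, f@B0, f@B5}   OUT={a@B1, a@B4, b@B4, c@B7, d@B2, d@B7, e@B2, e@B3, f@B8}

Merge at B4: IN[B4] = OUT[B3] = {a@B3, b@B4, d@B3, e@B3, f@B0, f@B5}

Answer: {a@B3, b@B4, d@B3, e@B3, f@B0, f@B5}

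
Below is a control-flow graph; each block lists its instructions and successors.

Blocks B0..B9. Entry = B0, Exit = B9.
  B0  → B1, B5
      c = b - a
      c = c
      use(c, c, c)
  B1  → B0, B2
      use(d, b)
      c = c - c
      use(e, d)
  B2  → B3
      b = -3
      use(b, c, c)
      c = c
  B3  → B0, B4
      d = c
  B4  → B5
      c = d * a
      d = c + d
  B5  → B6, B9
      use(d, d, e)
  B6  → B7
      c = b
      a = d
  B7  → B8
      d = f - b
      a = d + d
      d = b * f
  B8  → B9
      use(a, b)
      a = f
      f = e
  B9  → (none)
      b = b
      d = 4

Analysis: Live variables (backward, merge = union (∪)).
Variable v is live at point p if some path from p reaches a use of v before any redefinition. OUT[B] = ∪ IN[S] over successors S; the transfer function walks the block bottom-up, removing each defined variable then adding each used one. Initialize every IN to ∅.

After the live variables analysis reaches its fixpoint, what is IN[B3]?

Answer: {a, b, c, e, f}

Working:
Per-block solution:
  B0:  IN={a, b, d, e, f}  OUT={a, b, c, d, e, f}
  B1:  IN={a, b, c, d, e, f}  OUT={a, b, c, d, e, f}
  B2:  IN={a, c, e, f}  OUT={a, b, c, e, f}
  B3:  IN={a, b, c, e, f}  OUT={a, b, d, e, f}
  B4:  IN={a, b, d, e, f}  OUT={b, d, e, f}
  B5:  IN={b, d, e, f}  OUT={b, d, e, f}
  B6:  IN={b, d, e, f}  OUT={b, e, f}
  B7:  IN={b, e, f}  OUT={a, b, e, f}
  B8:  IN={a, b, e, f}  OUT={b}
  B9:  IN={b}  OUT={}

Merge at B3: OUT[B3] = IN[B0] ⊔ IN[B4] = {a, b, d, e, f}
Applying B3's transfer function to that OUT value gives IN[B3] (row B3 above).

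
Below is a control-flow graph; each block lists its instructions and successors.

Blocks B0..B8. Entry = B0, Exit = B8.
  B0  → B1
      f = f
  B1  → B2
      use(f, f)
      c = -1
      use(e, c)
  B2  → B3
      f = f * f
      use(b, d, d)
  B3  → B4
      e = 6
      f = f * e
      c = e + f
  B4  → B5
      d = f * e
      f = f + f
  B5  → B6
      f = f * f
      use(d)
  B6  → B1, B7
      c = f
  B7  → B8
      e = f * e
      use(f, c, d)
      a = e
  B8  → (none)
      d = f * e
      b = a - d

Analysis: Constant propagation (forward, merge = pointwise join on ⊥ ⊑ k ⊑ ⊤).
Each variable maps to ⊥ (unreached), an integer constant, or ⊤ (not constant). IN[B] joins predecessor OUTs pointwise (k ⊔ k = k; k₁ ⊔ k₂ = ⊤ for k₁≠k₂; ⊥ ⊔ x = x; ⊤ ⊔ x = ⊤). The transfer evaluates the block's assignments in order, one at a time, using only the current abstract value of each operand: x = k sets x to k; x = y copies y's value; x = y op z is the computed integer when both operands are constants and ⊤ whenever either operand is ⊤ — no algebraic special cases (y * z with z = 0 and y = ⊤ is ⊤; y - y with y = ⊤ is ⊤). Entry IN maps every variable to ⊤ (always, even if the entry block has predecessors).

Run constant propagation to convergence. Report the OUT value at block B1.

Answer: {a: ⊤, b: ⊤, c: -1, d: ⊤, e: ⊤, f: ⊤}

Working:
Fixpoint table:
  B0:  IN=(all ⊤)  OUT=(all ⊤)
  B1:  IN=(all ⊤)  OUT={c:-1; rest ⊤}
  B2:  IN={c:-1; rest ⊤}  OUT={c:-1; rest ⊤}
  B3:  IN={c:-1; rest ⊤}  OUT={e:6; rest ⊤}
  B4:  IN={e:6; rest ⊤}  OUT={e:6; rest ⊤}
  B5:  IN={e:6; rest ⊤}  OUT={e:6; rest ⊤}
  B6:  IN={e:6; rest ⊤}  OUT={e:6; rest ⊤}
  B7:  IN={e:6; rest ⊤}  OUT=(all ⊤)
  B8:  IN=(all ⊤)  OUT=(all ⊤)

Merge at B1: IN[B1] = OUT[B0] ⊔ OUT[B6] = {a: ⊤, b: ⊤, c: ⊤, d: ⊤, e: ⊤, f: ⊤}
Applying B1's transfer function to that IN value gives OUT[B1] (row B1 above).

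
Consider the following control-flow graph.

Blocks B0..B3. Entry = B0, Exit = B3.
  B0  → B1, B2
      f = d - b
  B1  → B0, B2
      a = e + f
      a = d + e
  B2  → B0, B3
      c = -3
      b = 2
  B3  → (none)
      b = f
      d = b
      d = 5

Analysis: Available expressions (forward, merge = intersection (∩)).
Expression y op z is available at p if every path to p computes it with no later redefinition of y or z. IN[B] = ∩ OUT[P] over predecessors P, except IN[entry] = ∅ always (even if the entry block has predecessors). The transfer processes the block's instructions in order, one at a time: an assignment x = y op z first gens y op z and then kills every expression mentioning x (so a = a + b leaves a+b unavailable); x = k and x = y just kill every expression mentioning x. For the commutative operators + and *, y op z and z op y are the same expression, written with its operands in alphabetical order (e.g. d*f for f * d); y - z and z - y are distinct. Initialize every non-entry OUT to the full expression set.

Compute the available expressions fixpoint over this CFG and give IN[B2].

Answer: {d-b}

Working:
Fixpoint table:
  B0:  IN={}  OUT={d-b}
  B1:  IN={d-b}  OUT={d+e, d-b, e+f}
  B2:  IN={d-b}  OUT={}
  B3:  IN={}  OUT={}

Merge at B2: IN[B2] = OUT[B0] ∩ OUT[B1] = {d-b}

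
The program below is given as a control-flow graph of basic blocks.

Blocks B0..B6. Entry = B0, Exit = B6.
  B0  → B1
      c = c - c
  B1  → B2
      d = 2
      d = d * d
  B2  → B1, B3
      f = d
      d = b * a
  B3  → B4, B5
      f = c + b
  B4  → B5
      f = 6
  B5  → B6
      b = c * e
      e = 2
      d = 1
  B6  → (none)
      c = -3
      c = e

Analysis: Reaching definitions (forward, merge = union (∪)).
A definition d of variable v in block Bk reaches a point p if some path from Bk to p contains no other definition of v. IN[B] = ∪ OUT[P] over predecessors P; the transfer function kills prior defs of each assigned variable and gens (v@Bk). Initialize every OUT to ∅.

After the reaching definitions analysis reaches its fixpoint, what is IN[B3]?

Answer: {c@B0, d@B2, f@B2}

Derivation:
Per-block solution:
  B0:   IN={}   OUT={c@B0}
  B1:   IN={c@B0, d@B2, f@B2}   OUT={c@B0, d@B1, f@B2}
  B2:   IN={c@B0, d@B1, f@B2}   OUT={c@B0, d@B2, f@B2}
  B3:   IN={c@B0, d@B2, f@B2}   OUT={c@B0, d@B2, f@B3}
  B4:   IN={c@B0, d@B2, f@B3}   OUT={c@B0, d@B2, f@B4}
  B5:   IN={c@B0, d@B2, f@B3, f@B4}   OUT={b@B5, c@B0, d@B5, e@B5, f@B3, f@B4}
  B6:   IN={b@B5, c@B0, d@B5, e@B5, f@B3, f@B4}   OUT={b@B5, c@B6, d@B5, e@B5, f@B3, f@B4}

Merge at B3: IN[B3] = OUT[B2] = {c@B0, d@B2, f@B2}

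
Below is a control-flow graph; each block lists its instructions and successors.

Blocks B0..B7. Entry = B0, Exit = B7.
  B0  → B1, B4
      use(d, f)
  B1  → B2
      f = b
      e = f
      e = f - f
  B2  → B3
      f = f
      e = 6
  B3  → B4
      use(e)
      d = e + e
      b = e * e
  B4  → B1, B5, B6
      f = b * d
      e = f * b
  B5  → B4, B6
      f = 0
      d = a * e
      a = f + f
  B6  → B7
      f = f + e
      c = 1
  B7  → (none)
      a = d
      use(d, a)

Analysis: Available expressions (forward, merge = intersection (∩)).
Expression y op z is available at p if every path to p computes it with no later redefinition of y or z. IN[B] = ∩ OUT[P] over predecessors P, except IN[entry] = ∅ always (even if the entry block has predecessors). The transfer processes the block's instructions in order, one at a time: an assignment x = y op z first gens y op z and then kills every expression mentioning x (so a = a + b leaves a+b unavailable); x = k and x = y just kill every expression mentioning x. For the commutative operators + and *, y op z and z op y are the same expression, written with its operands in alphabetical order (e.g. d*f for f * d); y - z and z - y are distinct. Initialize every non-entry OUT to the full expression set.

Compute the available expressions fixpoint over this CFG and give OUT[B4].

Answer: {b*d, b*f}

Trace:
Converged values:
  B0:   IN={}   OUT={}
  B1:   IN={}   OUT={f-f}
  B2:   IN={f-f}   OUT={}
  B3:   IN={}   OUT={e*e, e+e}
  B4:   IN={}   OUT={b*d, b*f}
  B5:   IN={b*d, b*f}   OUT={f+f}
  B6:   IN={}   OUT={}
  B7:   IN={}   OUT={}

Merge at B4: IN[B4] = OUT[B0] ∩ OUT[B3] ∩ OUT[B5] = {}
Applying B4's transfer function to that IN value gives OUT[B4] (row B4 above).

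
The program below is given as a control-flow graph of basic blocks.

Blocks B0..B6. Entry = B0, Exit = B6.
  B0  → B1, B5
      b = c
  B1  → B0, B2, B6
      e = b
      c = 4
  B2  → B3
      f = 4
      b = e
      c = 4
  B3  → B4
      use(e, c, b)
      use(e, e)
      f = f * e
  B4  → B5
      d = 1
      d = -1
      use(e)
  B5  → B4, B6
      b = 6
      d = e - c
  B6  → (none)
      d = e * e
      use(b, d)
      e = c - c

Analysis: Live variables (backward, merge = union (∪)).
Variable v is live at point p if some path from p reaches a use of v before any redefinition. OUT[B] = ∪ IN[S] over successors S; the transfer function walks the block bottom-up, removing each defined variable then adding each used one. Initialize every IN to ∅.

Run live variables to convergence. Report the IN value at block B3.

Answer: {b, c, e, f}

Working:
Converged values:
  B0:   IN={c, e}   OUT={b, c, e}
  B1:   IN={b}   OUT={b, c, e}
  B2:   IN={e}   OUT={b, c, e, f}
  B3:   IN={b, c, e, f}   OUT={c, e}
  B4:   IN={c, e}   OUT={c, e}
  B5:   IN={c, e}   OUT={b, c, e}
  B6:   IN={b, c, e}   OUT={}

Merge at B3: OUT[B3] = IN[B4] = {c, e}
Applying B3's transfer function to that OUT value gives IN[B3] (row B3 above).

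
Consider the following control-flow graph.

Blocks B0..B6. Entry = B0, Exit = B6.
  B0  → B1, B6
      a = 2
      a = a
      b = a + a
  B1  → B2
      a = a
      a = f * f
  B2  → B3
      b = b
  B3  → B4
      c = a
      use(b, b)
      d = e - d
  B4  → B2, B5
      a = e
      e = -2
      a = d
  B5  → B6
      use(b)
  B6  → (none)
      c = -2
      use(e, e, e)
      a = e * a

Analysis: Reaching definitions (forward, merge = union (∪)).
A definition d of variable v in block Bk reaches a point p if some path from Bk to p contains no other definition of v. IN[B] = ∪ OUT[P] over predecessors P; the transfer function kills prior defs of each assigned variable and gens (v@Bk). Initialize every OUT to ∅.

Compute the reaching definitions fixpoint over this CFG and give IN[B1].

Converged values:
  B0:  IN={}  OUT={a@B0, b@B0}
  B1:  IN={a@B0, b@B0}  OUT={a@B1, b@B0}
  B2:  IN={a@B1, a@B4, b@B0, b@B2, c@B3, d@B3, e@B4}  OUT={a@B1, a@B4, b@B2, c@B3, d@B3, e@B4}
  B3:  IN={a@B1, a@B4, b@B2, c@B3, d@B3, e@B4}  OUT={a@B1, a@B4, b@B2, c@B3, d@B3, e@B4}
  B4:  IN={a@B1, a@B4, b@B2, c@B3, d@B3, e@B4}  OUT={a@B4, b@B2, c@B3, d@B3, e@B4}
  B5:  IN={a@B4, b@B2, c@B3, d@B3, e@B4}  OUT={a@B4, b@B2, c@B3, d@B3, e@B4}
  B6:  IN={a@B0, a@B4, b@B0, b@B2, c@B3, d@B3, e@B4}  OUT={a@B6, b@B0, b@B2, c@B6, d@B3, e@B4}

Merge at B1: IN[B1] = OUT[B0] = {a@B0, b@B0}

Answer: {a@B0, b@B0}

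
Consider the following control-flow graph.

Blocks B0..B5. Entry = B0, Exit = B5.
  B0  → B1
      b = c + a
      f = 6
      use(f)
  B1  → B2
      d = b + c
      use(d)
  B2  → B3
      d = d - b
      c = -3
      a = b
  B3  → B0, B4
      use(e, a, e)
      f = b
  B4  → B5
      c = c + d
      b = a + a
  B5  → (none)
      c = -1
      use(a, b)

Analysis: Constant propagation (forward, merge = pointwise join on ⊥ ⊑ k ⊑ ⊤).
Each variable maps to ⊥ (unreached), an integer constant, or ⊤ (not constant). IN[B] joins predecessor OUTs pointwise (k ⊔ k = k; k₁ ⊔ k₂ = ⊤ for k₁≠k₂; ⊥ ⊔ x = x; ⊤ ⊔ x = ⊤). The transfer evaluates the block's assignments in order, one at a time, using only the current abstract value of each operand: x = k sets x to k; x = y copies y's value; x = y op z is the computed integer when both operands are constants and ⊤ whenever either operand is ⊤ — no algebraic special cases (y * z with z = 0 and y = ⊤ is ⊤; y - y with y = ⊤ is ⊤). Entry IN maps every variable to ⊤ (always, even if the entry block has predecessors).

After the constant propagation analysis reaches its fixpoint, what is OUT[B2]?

Answer: {a: ⊤, b: ⊤, c: -3, d: ⊤, e: ⊤, f: 6}

Trace:
Per-block solution:
  B0:  IN=(all ⊤)  OUT={f:6; rest ⊤}
  B1:  IN={f:6; rest ⊤}  OUT={f:6; rest ⊤}
  B2:  IN={f:6; rest ⊤}  OUT={c:-3, f:6; rest ⊤}
  B3:  IN={c:-3, f:6; rest ⊤}  OUT={c:-3; rest ⊤}
  B4:  IN={c:-3; rest ⊤}  OUT=(all ⊤)
  B5:  IN=(all ⊤)  OUT={c:-1; rest ⊤}

Merge at B2: IN[B2] = OUT[B1] = {a: ⊤, b: ⊤, c: ⊤, d: ⊤, e: ⊤, f: 6}
Applying B2's transfer function to that IN value gives OUT[B2] (row B2 above).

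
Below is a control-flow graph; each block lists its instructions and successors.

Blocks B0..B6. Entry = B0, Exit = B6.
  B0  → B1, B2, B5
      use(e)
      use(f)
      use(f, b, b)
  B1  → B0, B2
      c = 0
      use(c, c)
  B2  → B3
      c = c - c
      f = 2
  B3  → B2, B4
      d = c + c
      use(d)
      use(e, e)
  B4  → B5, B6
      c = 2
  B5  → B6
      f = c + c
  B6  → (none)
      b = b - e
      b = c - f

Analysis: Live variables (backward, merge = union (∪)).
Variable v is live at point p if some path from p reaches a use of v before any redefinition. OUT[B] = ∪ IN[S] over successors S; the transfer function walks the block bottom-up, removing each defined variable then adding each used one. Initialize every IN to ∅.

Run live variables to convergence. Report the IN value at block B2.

Answer: {b, c, e}

Working:
Converged values:
  B0:   IN={b, c, e, f}   OUT={b, c, e, f}
  B1:   IN={b, e, f}   OUT={b, c, e, f}
  B2:   IN={b, c, e}   OUT={b, c, e, f}
  B3:   IN={b, c, e, f}   OUT={b, c, e, f}
  B4:   IN={b, e, f}   OUT={b, c, e, f}
  B5:   IN={b, c, e}   OUT={b, c, e, f}
  B6:   IN={b, c, e, f}   OUT={}

Merge at B2: OUT[B2] = IN[B3] = {b, c, e, f}
Applying B2's transfer function to that OUT value gives IN[B2] (row B2 above).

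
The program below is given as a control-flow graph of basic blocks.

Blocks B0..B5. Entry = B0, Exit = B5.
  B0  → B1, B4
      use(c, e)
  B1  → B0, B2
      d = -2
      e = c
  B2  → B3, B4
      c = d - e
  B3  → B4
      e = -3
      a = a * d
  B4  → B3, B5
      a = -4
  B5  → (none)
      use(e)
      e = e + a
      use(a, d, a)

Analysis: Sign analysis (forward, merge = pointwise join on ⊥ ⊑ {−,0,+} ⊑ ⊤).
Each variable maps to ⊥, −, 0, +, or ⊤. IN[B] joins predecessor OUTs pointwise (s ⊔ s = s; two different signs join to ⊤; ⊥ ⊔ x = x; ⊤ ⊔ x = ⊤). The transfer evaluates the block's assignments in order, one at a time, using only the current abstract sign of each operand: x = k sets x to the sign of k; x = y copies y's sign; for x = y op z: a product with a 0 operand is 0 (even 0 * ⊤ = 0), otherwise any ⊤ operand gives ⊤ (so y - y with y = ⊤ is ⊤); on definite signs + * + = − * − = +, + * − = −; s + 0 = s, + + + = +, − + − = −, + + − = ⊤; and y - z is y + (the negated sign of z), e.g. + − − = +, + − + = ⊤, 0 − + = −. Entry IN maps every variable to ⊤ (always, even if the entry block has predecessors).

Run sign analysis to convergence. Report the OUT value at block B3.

Answer: {a: ⊤, b: ⊤, c: ⊤, d: ⊤, e: -, f: ⊤}

Derivation:
Fixpoint table:
  B0:   IN=(all ⊤)   OUT=(all ⊤)
  B1:   IN=(all ⊤)   OUT={d:-; rest ⊤}
  B2:   IN={d:-; rest ⊤}   OUT={d:-; rest ⊤}
  B3:   IN=(all ⊤)   OUT={e:-; rest ⊤}
  B4:   IN=(all ⊤)   OUT={a:-; rest ⊤}
  B5:   IN={a:-; rest ⊤}   OUT={a:-; rest ⊤}

Merge at B3: IN[B3] = OUT[B2] ⊔ OUT[B4] = {a: ⊤, b: ⊤, c: ⊤, d: ⊤, e: ⊤, f: ⊤}
Applying B3's transfer function to that IN value gives OUT[B3] (row B3 above).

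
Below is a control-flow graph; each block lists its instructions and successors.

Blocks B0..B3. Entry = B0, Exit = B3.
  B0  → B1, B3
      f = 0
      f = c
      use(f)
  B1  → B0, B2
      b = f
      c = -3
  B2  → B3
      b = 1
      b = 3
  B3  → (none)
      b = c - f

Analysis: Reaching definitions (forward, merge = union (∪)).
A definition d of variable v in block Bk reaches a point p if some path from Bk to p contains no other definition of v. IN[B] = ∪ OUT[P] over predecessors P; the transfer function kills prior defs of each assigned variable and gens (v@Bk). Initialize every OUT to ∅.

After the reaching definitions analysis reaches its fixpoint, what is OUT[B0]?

Answer: {b@B1, c@B1, f@B0}

Derivation:
Fixpoint table:
  B0: | IN={b@B1, c@B1, f@B0} | OUT={b@B1, c@B1, f@B0}
  B1: | IN={b@B1, c@B1, f@B0} | OUT={b@B1, c@B1, f@B0}
  B2: | IN={b@B1, c@B1, f@B0} | OUT={b@B2, c@B1, f@B0}
  B3: | IN={b@B1, b@B2, c@B1, f@B0} | OUT={b@B3, c@B1, f@B0}

Merge at B0 (entry node, so the boundary value {} is joined with the incoming edge(s)): IN[B0] = {} ⊔ OUT[B1] = {b@B1, c@B1, f@B0}
Applying B0's transfer function to that IN value gives OUT[B0] (row B0 above).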